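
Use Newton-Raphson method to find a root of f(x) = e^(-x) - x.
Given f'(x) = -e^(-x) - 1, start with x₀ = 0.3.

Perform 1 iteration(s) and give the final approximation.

f(x) = e^(-x) - x
f'(x) = -e^(-x) - 1
x₀ = 0.3

Newton-Raphson formula: x_{n+1} = x_n - f(x_n)/f'(x_n)

Iteration 1:
  f(0.300000) = 0.440818
  f'(0.300000) = -1.740818
  x_1 = 0.300000 - 0.440818/(-1.740818) = 0.553225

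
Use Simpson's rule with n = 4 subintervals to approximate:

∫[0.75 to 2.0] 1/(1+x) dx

f(x) = 1/(1+x)
a = 0.75, b = 2.0, n = 4
h = (b - a)/n = 0.312500

Simpson's rule: (h/3)[f(x₀) + 4f(x₁) + 2f(x₂) + ... + f(xₙ)]

x_0 = 0.7500, f(x_0) = 0.571429, coefficient = 1
x_1 = 1.0625, f(x_1) = 0.484848, coefficient = 4
x_2 = 1.3750, f(x_2) = 0.421053, coefficient = 2
x_3 = 1.6875, f(x_3) = 0.372093, coefficient = 4
x_4 = 2.0000, f(x_4) = 0.333333, coefficient = 1

I ≈ (0.312500/3) × 5.174633 = 0.539024
Exact value: 0.538997
Error: 0.000028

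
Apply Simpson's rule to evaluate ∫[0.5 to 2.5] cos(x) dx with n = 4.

f(x) = cos(x)
a = 0.5, b = 2.5, n = 4
h = (b - a)/n = 0.500000

Simpson's rule: (h/3)[f(x₀) + 4f(x₁) + 2f(x₂) + ... + f(xₙ)]

x_0 = 0.5000, f(x_0) = 0.877583, coefficient = 1
x_1 = 1.0000, f(x_1) = 0.540302, coefficient = 4
x_2 = 1.5000, f(x_2) = 0.070737, coefficient = 2
x_3 = 2.0000, f(x_3) = -0.416147, coefficient = 4
x_4 = 2.5000, f(x_4) = -0.801144, coefficient = 1

I ≈ (0.500000/3) × 0.714535 = 0.119089
Exact value: 0.119047
Error: 0.000043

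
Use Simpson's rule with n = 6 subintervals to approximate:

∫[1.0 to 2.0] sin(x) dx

f(x) = sin(x)
a = 1.0, b = 2.0, n = 6
h = (b - a)/n = 0.166667

Simpson's rule: (h/3)[f(x₀) + 4f(x₁) + 2f(x₂) + ... + f(xₙ)]

x_0 = 1.0000, f(x_0) = 0.841471, coefficient = 1
x_1 = 1.1667, f(x_1) = 0.919445, coefficient = 4
x_2 = 1.3333, f(x_2) = 0.971938, coefficient = 2
x_3 = 1.5000, f(x_3) = 0.997495, coefficient = 4
x_4 = 1.6667, f(x_4) = 0.995408, coefficient = 2
x_5 = 1.8333, f(x_5) = 0.965735, coefficient = 4
x_6 = 2.0000, f(x_6) = 0.909297, coefficient = 1

I ≈ (0.166667/3) × 17.216159 = 0.956453
Exact value: 0.956449
Error: 0.000004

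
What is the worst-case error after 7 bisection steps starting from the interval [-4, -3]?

Bisection error bound: |error| ≤ (b-a)/2^n
|error| ≤ (-3 - (-4))/2^7 = 1/2^7
|error| ≤ 0.0078125000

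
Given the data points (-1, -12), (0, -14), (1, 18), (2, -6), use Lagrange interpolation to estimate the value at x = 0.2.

Lagrange interpolation formula:
P(x) = Σ yᵢ × Lᵢ(x)
where Lᵢ(x) = Π_{j≠i} (x - xⱼ)/(xᵢ - xⱼ)

L_0(0.2) = (0.2 - 0)/(-1 - 0) × (0.2 - 1)/(-1 - 1) × (0.2 - 2)/(-1 - 2) = -0.048000
L_1(0.2) = (0.2 - (-1))/(0 - (-1)) × (0.2 - 1)/(0 - 1) × (0.2 - 2)/(0 - 2) = 0.864000
L_2(0.2) = (0.2 - (-1))/(1 - (-1)) × (0.2 - 0)/(1 - 0) × (0.2 - 2)/(1 - 2) = 0.216000
L_3(0.2) = (0.2 - (-1))/(2 - (-1)) × (0.2 - 0)/(2 - 0) × (0.2 - 1)/(2 - 1) = -0.032000

P(0.2) = (-12)×L_0(0.2) + (-14)×L_1(0.2) + 18×L_2(0.2) + (-6)×L_3(0.2)
P(0.2) = -7.440000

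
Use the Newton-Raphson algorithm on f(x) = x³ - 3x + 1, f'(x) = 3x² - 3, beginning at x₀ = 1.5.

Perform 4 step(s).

f(x) = x³ - 3x + 1
f'(x) = 3x² - 3
x₀ = 1.5

Newton-Raphson formula: x_{n+1} = x_n - f(x_n)/f'(x_n)

Iteration 1:
  f(1.500000) = -0.125000
  f'(1.500000) = 3.750000
  x_1 = 1.500000 - (-0.125000)/3.750000 = 1.533333
Iteration 2:
  f(1.533333) = 0.005037
  f'(1.533333) = 4.053333
  x_2 = 1.533333 - 0.005037/4.053333 = 1.532091
Iteration 3:
  f(1.532091) = 0.000007
  f'(1.532091) = 4.041905
  x_3 = 1.532091 - 0.000007/4.041905 = 1.532089
Iteration 4:
  f(1.532089) = 0.000000
  f'(1.532089) = 4.041889
  x_4 = 1.532089 - 0.000000/4.041889 = 1.532089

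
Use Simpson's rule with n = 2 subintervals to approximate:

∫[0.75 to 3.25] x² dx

f(x) = x²
a = 0.75, b = 3.25, n = 2
h = (b - a)/n = 1.250000

Simpson's rule: (h/3)[f(x₀) + 4f(x₁) + 2f(x₂) + ... + f(xₙ)]

x_0 = 0.7500, f(x_0) = 0.562500, coefficient = 1
x_1 = 2.0000, f(x_1) = 4.000000, coefficient = 4
x_2 = 3.2500, f(x_2) = 10.562500, coefficient = 1

I ≈ (1.250000/3) × 27.125000 = 11.302083
Exact value: 11.302083
Error: 0.000000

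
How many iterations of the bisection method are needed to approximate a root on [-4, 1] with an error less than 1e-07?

We need (b-a)/2^n ≤ 1e-07
(1 - (-4))/2^n ≤ 1e-07
5/2^n ≤ 1e-07
2^n ≥ 50000000
n ≥ log₂(50000000) = 25.58
n ≥ 26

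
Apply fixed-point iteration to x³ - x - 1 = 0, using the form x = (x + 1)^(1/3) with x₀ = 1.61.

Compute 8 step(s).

Equation: x³ - x - 1 = 0
Fixed-point form: x = (x + 1)^(1/3)
x₀ = 1.61

x_1 = g(1.610000) = 1.376830
x_2 = g(1.376830) = 1.334543
x_3 = g(1.334543) = 1.326582
x_4 = g(1.326582) = 1.325072
x_5 = g(1.325072) = 1.324785
x_6 = g(1.324785) = 1.324731
x_7 = g(1.324731) = 1.324720
x_8 = g(1.324720) = 1.324718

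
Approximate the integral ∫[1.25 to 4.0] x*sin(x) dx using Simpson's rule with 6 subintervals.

f(x) = x*sin(x)
a = 1.25, b = 4.0, n = 6
h = (b - a)/n = 0.458333

Simpson's rule: (h/3)[f(x₀) + 4f(x₁) + 2f(x₂) + ... + f(xₙ)]

x_0 = 1.2500, f(x_0) = 1.186231, coefficient = 1
x_1 = 1.7083, f(x_1) = 1.692201, coefficient = 4
x_2 = 2.1667, f(x_2) = 1.793264, coefficient = 2
x_3 = 2.6250, f(x_3) = 1.296541, coefficient = 4
x_4 = 3.0833, f(x_4) = 0.179531, coefficient = 2
x_5 = 3.5417, f(x_5) = -1.379431, coefficient = 4
x_6 = 4.0000, f(x_6) = -3.027210, coefficient = 1

I ≈ (0.458333/3) × 8.541853 = 1.305005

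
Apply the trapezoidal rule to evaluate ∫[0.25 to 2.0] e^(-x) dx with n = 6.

f(x) = e^(-x)
a = 0.25, b = 2.0, n = 6
h = (b - a)/n = 0.291667

Trapezoidal rule: (h/2)[f(x₀) + 2f(x₁) + 2f(x₂) + ... + f(xₙ)]

x_0 = 0.2500, f(x_0) = 0.778801, coefficient = 1
x_1 = 0.5417, f(x_1) = 0.581778, coefficient = 2
x_2 = 0.8333, f(x_2) = 0.434598, coefficient = 2
x_3 = 1.1250, f(x_3) = 0.324652, coefficient = 2
x_4 = 1.4167, f(x_4) = 0.242521, coefficient = 2
x_5 = 1.7083, f(x_5) = 0.181167, coefficient = 2
x_6 = 2.0000, f(x_6) = 0.135335, coefficient = 1

I ≈ (0.291667/2) × 4.443570 = 0.648021
Exact value: 0.643465
Error: 0.004555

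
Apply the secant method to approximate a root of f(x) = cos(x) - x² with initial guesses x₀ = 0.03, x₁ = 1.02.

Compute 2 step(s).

f(x) = cos(x) - x²
x₀ = 0.03, x₁ = 1.02

Secant formula: x_{n+1} = x_n - f(x_n)(x_n - x_{n-1})/(f(x_n) - f(x_{n-1}))

Iteration 1:
  f(0.030000) = 0.998650
  f(1.020000) = -0.517034
  x_2 = 1.020000 - (-0.517034)×(1.020000 - 0.030000)/(-0.517034 - 0.998650)
       = 0.682289
Iteration 2:
  f(1.020000) = -0.517034
  f(0.682289) = 0.310614
  x_3 = 0.682289 - 0.310614×(0.682289 - 1.020000)/(0.310614 - (-0.517034))
       = 0.809031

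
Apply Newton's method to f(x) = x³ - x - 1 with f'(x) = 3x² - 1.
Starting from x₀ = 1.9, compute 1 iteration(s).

f(x) = x³ - x - 1
f'(x) = 3x² - 1
x₀ = 1.9

Newton-Raphson formula: x_{n+1} = x_n - f(x_n)/f'(x_n)

Iteration 1:
  f(1.900000) = 3.959000
  f'(1.900000) = 9.830000
  x_1 = 1.900000 - 3.959000/9.830000 = 1.497253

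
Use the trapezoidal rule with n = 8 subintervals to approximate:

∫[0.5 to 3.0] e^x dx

f(x) = e^x
a = 0.5, b = 3.0, n = 8
h = (b - a)/n = 0.312500

Trapezoidal rule: (h/2)[f(x₀) + 2f(x₁) + 2f(x₂) + ... + f(xₙ)]

x_0 = 0.5000, f(x_0) = 1.648721, coefficient = 1
x_1 = 0.8125, f(x_1) = 2.253535, coefficient = 2
x_2 = 1.1250, f(x_2) = 3.080217, coefficient = 2
x_3 = 1.4375, f(x_3) = 4.210157, coefficient = 2
x_4 = 1.7500, f(x_4) = 5.754603, coefficient = 2
x_5 = 2.0625, f(x_5) = 7.865609, coefficient = 2
x_6 = 2.3750, f(x_6) = 10.751013, coefficient = 2
x_7 = 2.6875, f(x_7) = 14.694893, coefficient = 2
x_8 = 3.0000, f(x_8) = 20.085537, coefficient = 1

I ≈ (0.312500/2) × 118.954312 = 18.586611
Exact value: 18.436816
Error: 0.149796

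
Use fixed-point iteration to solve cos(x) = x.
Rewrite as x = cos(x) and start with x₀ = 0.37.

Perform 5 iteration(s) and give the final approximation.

Equation: cos(x) = x
Fixed-point form: x = cos(x)
x₀ = 0.37

x_1 = g(0.370000) = 0.932327
x_2 = g(0.932327) = 0.595967
x_3 = g(0.595967) = 0.827606
x_4 = g(0.827606) = 0.676640
x_5 = g(0.676640) = 0.779681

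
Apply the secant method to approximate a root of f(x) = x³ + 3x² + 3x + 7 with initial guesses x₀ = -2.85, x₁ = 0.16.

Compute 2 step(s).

f(x) = x³ + 3x² + 3x + 7
x₀ = -2.85, x₁ = 0.16

Secant formula: x_{n+1} = x_n - f(x_n)(x_n - x_{n-1})/(f(x_n) - f(x_{n-1}))

Iteration 1:
  f(-2.850000) = -0.331625
  f(0.160000) = 7.560896
  x_2 = 0.160000 - 7.560896×(0.160000 - (-2.850000))/(7.560896 - (-0.331625))
       = -2.723527
Iteration 2:
  f(0.160000) = 7.560896
  f(-2.723527) = 0.880185
  x_3 = -2.723527 - 0.880185×(-2.723527 - 0.160000)/(0.880185 - 7.560896)
       = -3.103432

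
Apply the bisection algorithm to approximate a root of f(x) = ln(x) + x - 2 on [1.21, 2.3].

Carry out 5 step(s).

f(x) = ln(x) + x - 2
Initial interval: [1.21, 2.3]

Iteration 1:
  c_1 = (1.210000 + 2.300000)/2 = 1.755000
  f(c_1) = f(1.755000) = 0.317469
  f(a) × f(c) < 0, new interval: [1.210000, 1.755000]
Iteration 2:
  c_2 = (1.210000 + 1.755000)/2 = 1.482500
  f(c_2) = f(1.482500) = -0.123770
  f(a) × f(c) ≥ 0, new interval: [1.482500, 1.755000]
Iteration 3:
  c_3 = (1.482500 + 1.755000)/2 = 1.618750
  f(c_3) = f(1.618750) = 0.100404
  f(a) × f(c) < 0, new interval: [1.482500, 1.618750]
Iteration 4:
  c_4 = (1.482500 + 1.618750)/2 = 1.550625
  f(c_4) = f(1.550625) = -0.010717
  f(a) × f(c) ≥ 0, new interval: [1.550625, 1.618750]
Iteration 5:
  c_5 = (1.550625 + 1.618750)/2 = 1.584687
  f(c_5) = f(1.584687) = 0.045075
  f(a) × f(c) < 0, new interval: [1.550625, 1.584687]

After 5 iteration(s), the approximation is c_5 = 1.584687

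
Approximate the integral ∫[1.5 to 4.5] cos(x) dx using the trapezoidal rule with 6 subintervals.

f(x) = cos(x)
a = 1.5, b = 4.5, n = 6
h = (b - a)/n = 0.500000

Trapezoidal rule: (h/2)[f(x₀) + 2f(x₁) + 2f(x₂) + ... + f(xₙ)]

x_0 = 1.5000, f(x_0) = 0.070737, coefficient = 1
x_1 = 2.0000, f(x_1) = -0.416147, coefficient = 2
x_2 = 2.5000, f(x_2) = -0.801144, coefficient = 2
x_3 = 3.0000, f(x_3) = -0.989992, coefficient = 2
x_4 = 3.5000, f(x_4) = -0.936457, coefficient = 2
x_5 = 4.0000, f(x_5) = -0.653644, coefficient = 2
x_6 = 4.5000, f(x_6) = -0.210796, coefficient = 1

I ≈ (0.500000/2) × -7.734825 = -1.933706
Exact value: -1.975025
Error: 0.041319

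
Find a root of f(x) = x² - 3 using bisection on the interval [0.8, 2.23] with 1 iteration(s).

f(x) = x² - 3
Initial interval: [0.8, 2.23]

Iteration 1:
  c_1 = (0.800000 + 2.230000)/2 = 1.515000
  f(c_1) = f(1.515000) = -0.704775
  f(a) × f(c) ≥ 0, new interval: [1.515000, 2.230000]

After 1 iteration(s), the approximation is c_1 = 1.515000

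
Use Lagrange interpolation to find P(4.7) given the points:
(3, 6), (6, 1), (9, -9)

Lagrange interpolation formula:
P(x) = Σ yᵢ × Lᵢ(x)
where Lᵢ(x) = Π_{j≠i} (x - xⱼ)/(xᵢ - xⱼ)

L_0(4.7) = (4.7 - 6)/(3 - 6) × (4.7 - 9)/(3 - 9) = 0.310556
L_1(4.7) = (4.7 - 3)/(6 - 3) × (4.7 - 9)/(6 - 9) = 0.812222
L_2(4.7) = (4.7 - 3)/(9 - 3) × (4.7 - 6)/(9 - 6) = -0.122778

P(4.7) = 6×L_0(4.7) + 1×L_1(4.7) + (-9)×L_2(4.7)
P(4.7) = 3.780556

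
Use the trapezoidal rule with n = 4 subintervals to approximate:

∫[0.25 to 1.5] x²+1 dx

f(x) = x²+1
a = 0.25, b = 1.5, n = 4
h = (b - a)/n = 0.312500

Trapezoidal rule: (h/2)[f(x₀) + 2f(x₁) + 2f(x₂) + ... + f(xₙ)]

x_0 = 0.2500, f(x_0) = 1.062500, coefficient = 1
x_1 = 0.5625, f(x_1) = 1.316406, coefficient = 2
x_2 = 0.8750, f(x_2) = 1.765625, coefficient = 2
x_3 = 1.1875, f(x_3) = 2.410156, coefficient = 2
x_4 = 1.5000, f(x_4) = 3.250000, coefficient = 1

I ≈ (0.312500/2) × 15.296875 = 2.390137
Exact value: 2.369792
Error: 0.020345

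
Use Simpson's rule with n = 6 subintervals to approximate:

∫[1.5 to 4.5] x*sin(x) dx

f(x) = x*sin(x)
a = 1.5, b = 4.5, n = 6
h = (b - a)/n = 0.500000

Simpson's rule: (h/3)[f(x₀) + 4f(x₁) + 2f(x₂) + ... + f(xₙ)]

x_0 = 1.5000, f(x_0) = 1.496242, coefficient = 1
x_1 = 2.0000, f(x_1) = 1.818595, coefficient = 4
x_2 = 2.5000, f(x_2) = 1.496180, coefficient = 2
x_3 = 3.0000, f(x_3) = 0.423360, coefficient = 4
x_4 = 3.5000, f(x_4) = -1.227741, coefficient = 2
x_5 = 4.0000, f(x_5) = -3.027210, coefficient = 4
x_6 = 4.5000, f(x_6) = -4.398886, coefficient = 1

I ≈ (0.500000/3) × -5.506785 = -0.917798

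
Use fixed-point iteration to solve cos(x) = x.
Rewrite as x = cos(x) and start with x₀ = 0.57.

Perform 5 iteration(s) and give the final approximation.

Equation: cos(x) = x
Fixed-point form: x = cos(x)
x₀ = 0.57

x_1 = g(0.570000) = 0.841901
x_2 = g(0.841901) = 0.666046
x_3 = g(0.666046) = 0.786271
x_4 = g(0.786271) = 0.706489
x_5 = g(0.706489) = 0.760646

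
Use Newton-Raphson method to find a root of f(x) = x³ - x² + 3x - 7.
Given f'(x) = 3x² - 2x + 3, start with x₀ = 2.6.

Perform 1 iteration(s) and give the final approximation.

f(x) = x³ - x² + 3x - 7
f'(x) = 3x² - 2x + 3
x₀ = 2.6

Newton-Raphson formula: x_{n+1} = x_n - f(x_n)/f'(x_n)

Iteration 1:
  f(2.600000) = 11.616000
  f'(2.600000) = 18.080000
  x_1 = 2.600000 - 11.616000/18.080000 = 1.957522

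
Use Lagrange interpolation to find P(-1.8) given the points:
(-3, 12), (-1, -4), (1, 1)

Lagrange interpolation formula:
P(x) = Σ yᵢ × Lᵢ(x)
where Lᵢ(x) = Π_{j≠i} (x - xⱼ)/(xᵢ - xⱼ)

L_0(-1.8) = (-1.8 - (-1))/(-3 - (-1)) × (-1.8 - 1)/(-3 - 1) = 0.280000
L_1(-1.8) = (-1.8 - (-3))/(-1 - (-3)) × (-1.8 - 1)/(-1 - 1) = 0.840000
L_2(-1.8) = (-1.8 - (-3))/(1 - (-3)) × (-1.8 - (-1))/(1 - (-1)) = -0.120000

P(-1.8) = 12×L_0(-1.8) + (-4)×L_1(-1.8) + 1×L_2(-1.8)
P(-1.8) = -0.120000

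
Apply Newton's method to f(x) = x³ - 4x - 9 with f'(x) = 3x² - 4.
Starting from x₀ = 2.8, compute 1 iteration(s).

f(x) = x³ - 4x - 9
f'(x) = 3x² - 4
x₀ = 2.8

Newton-Raphson formula: x_{n+1} = x_n - f(x_n)/f'(x_n)

Iteration 1:
  f(2.800000) = 1.752000
  f'(2.800000) = 19.520000
  x_1 = 2.800000 - 1.752000/19.520000 = 2.710246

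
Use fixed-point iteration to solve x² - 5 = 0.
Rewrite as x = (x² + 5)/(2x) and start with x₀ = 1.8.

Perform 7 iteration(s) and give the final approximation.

Equation: x² - 5 = 0
Fixed-point form: x = (x² + 5)/(2x)
x₀ = 1.8

x_1 = g(1.800000) = 2.288889
x_2 = g(2.288889) = 2.236677
x_3 = g(2.236677) = 2.236068
x_4 = g(2.236068) = 2.236068
x_5 = g(2.236068) = 2.236068
x_6 = g(2.236068) = 2.236068
x_7 = g(2.236068) = 2.236068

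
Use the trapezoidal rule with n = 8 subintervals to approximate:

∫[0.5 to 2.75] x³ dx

f(x) = x³
a = 0.5, b = 2.75, n = 8
h = (b - a)/n = 0.281250

Trapezoidal rule: (h/2)[f(x₀) + 2f(x₁) + 2f(x₂) + ... + f(xₙ)]

x_0 = 0.5000, f(x_0) = 0.125000, coefficient = 1
x_1 = 0.7812, f(x_1) = 0.476837, coefficient = 2
x_2 = 1.0625, f(x_2) = 1.199463, coefficient = 2
x_3 = 1.3438, f(x_3) = 2.426361, coefficient = 2
x_4 = 1.6250, f(x_4) = 4.291016, coefficient = 2
x_5 = 1.9062, f(x_5) = 6.926910, coefficient = 2
x_6 = 2.1875, f(x_6) = 10.467529, coefficient = 2
x_7 = 2.4688, f(x_7) = 15.046356, coefficient = 2
x_8 = 2.7500, f(x_8) = 20.796875, coefficient = 1

I ≈ (0.281250/2) × 102.590820 = 14.426834
Exact value: 14.282227
Error: 0.144608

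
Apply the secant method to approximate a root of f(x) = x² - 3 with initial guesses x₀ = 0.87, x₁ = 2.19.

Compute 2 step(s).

f(x) = x² - 3
x₀ = 0.87, x₁ = 2.19

Secant formula: x_{n+1} = x_n - f(x_n)(x_n - x_{n-1})/(f(x_n) - f(x_{n-1}))

Iteration 1:
  f(0.870000) = -2.243100
  f(2.190000) = 1.796100
  x_2 = 2.190000 - 1.796100×(2.190000 - 0.870000)/(1.796100 - (-2.243100))
       = 1.603039
Iteration 2:
  f(2.190000) = 1.796100
  f(1.603039) = -0.430265
  x_3 = 1.603039 - (-0.430265)×(1.603039 - 2.190000)/(-0.430265 - 1.796100)
       = 1.716475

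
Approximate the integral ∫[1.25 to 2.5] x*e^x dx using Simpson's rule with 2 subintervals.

f(x) = x*e^x
a = 1.25, b = 2.5, n = 2
h = (b - a)/n = 0.625000

Simpson's rule: (h/3)[f(x₀) + 4f(x₁) + 2f(x₂) + ... + f(xₙ)]

x_0 = 1.2500, f(x_0) = 4.362929, coefficient = 1
x_1 = 1.8750, f(x_1) = 12.226536, coefficient = 4
x_2 = 2.5000, f(x_2) = 30.456235, coefficient = 1

I ≈ (0.625000/3) × 83.725307 = 17.442772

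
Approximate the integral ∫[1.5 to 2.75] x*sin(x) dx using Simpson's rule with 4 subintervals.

f(x) = x*sin(x)
a = 1.5, b = 2.75, n = 4
h = (b - a)/n = 0.312500

Simpson's rule: (h/3)[f(x₀) + 4f(x₁) + 2f(x₂) + ... + f(xₙ)]

x_0 = 1.5000, f(x_0) = 1.496242, coefficient = 1
x_1 = 1.8125, f(x_1) = 1.759814, coefficient = 4
x_2 = 2.1250, f(x_2) = 1.806930, coefficient = 2
x_3 = 2.4375, f(x_3) = 1.577897, coefficient = 4
x_4 = 2.7500, f(x_4) = 1.049568, coefficient = 1

I ≈ (0.312500/3) × 19.510513 = 2.032345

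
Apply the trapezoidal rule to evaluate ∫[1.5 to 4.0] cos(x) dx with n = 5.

f(x) = cos(x)
a = 1.5, b = 4.0, n = 5
h = (b - a)/n = 0.500000

Trapezoidal rule: (h/2)[f(x₀) + 2f(x₁) + 2f(x₂) + ... + f(xₙ)]

x_0 = 1.5000, f(x_0) = 0.070737, coefficient = 1
x_1 = 2.0000, f(x_1) = -0.416147, coefficient = 2
x_2 = 2.5000, f(x_2) = -0.801144, coefficient = 2
x_3 = 3.0000, f(x_3) = -0.989992, coefficient = 2
x_4 = 3.5000, f(x_4) = -0.936457, coefficient = 2
x_5 = 4.0000, f(x_5) = -0.653644, coefficient = 1

I ≈ (0.500000/2) × -6.870386 = -1.717596
Exact value: -1.754297
Error: 0.036701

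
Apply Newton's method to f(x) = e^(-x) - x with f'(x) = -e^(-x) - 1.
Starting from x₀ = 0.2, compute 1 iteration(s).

f(x) = e^(-x) - x
f'(x) = -e^(-x) - 1
x₀ = 0.2

Newton-Raphson formula: x_{n+1} = x_n - f(x_n)/f'(x_n)

Iteration 1:
  f(0.200000) = 0.618731
  f'(0.200000) = -1.818731
  x_1 = 0.200000 - 0.618731/(-1.818731) = 0.540199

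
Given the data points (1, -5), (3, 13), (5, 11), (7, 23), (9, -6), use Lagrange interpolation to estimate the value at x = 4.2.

Lagrange interpolation formula:
P(x) = Σ yᵢ × Lᵢ(x)
where Lᵢ(x) = Π_{j≠i} (x - xⱼ)/(xᵢ - xⱼ)

L_0(4.2) = (4.2 - 3)/(1 - 3) × (4.2 - 5)/(1 - 5) × (4.2 - 7)/(1 - 7) × (4.2 - 9)/(1 - 9) = -0.033600
L_1(4.2) = (4.2 - 1)/(3 - 1) × (4.2 - 5)/(3 - 5) × (4.2 - 7)/(3 - 7) × (4.2 - 9)/(3 - 9) = 0.358400
L_2(4.2) = (4.2 - 1)/(5 - 1) × (4.2 - 3)/(5 - 3) × (4.2 - 7)/(5 - 7) × (4.2 - 9)/(5 - 9) = 0.806400
L_3(4.2) = (4.2 - 1)/(7 - 1) × (4.2 - 3)/(7 - 3) × (4.2 - 5)/(7 - 5) × (4.2 - 9)/(7 - 9) = -0.153600
L_4(4.2) = (4.2 - 1)/(9 - 1) × (4.2 - 3)/(9 - 3) × (4.2 - 5)/(9 - 5) × (4.2 - 7)/(9 - 7) = 0.022400

P(4.2) = (-5)×L_0(4.2) + 13×L_1(4.2) + 11×L_2(4.2) + 23×L_3(4.2) + (-6)×L_4(4.2)
P(4.2) = 10.030400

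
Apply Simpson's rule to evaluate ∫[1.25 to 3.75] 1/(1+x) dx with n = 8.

f(x) = 1/(1+x)
a = 1.25, b = 3.75, n = 8
h = (b - a)/n = 0.312500

Simpson's rule: (h/3)[f(x₀) + 4f(x₁) + 2f(x₂) + ... + f(xₙ)]

x_0 = 1.2500, f(x_0) = 0.444444, coefficient = 1
x_1 = 1.5625, f(x_1) = 0.390244, coefficient = 4
x_2 = 1.8750, f(x_2) = 0.347826, coefficient = 2
x_3 = 2.1875, f(x_3) = 0.313725, coefficient = 4
x_4 = 2.5000, f(x_4) = 0.285714, coefficient = 2
x_5 = 2.8125, f(x_5) = 0.262295, coefficient = 4
x_6 = 3.1250, f(x_6) = 0.242424, coefficient = 2
x_7 = 3.4375, f(x_7) = 0.225352, coefficient = 4
x_8 = 3.7500, f(x_8) = 0.210526, coefficient = 1

I ≈ (0.312500/3) × 7.173366 = 0.747226
Exact value: 0.747214
Error: 0.000011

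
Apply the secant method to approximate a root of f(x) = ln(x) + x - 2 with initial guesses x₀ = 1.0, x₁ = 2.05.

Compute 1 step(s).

f(x) = ln(x) + x - 2
x₀ = 1.0, x₁ = 2.05

Secant formula: x_{n+1} = x_n - f(x_n)(x_n - x_{n-1})/(f(x_n) - f(x_{n-1}))

Iteration 1:
  f(1.000000) = -1.000000
  f(2.050000) = 0.767840
  x_2 = 2.050000 - 0.767840×(2.050000 - 1.000000)/(0.767840 - (-1.000000))
       = 1.593945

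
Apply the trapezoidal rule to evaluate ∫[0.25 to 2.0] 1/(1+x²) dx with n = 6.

f(x) = 1/(1+x²)
a = 0.25, b = 2.0, n = 6
h = (b - a)/n = 0.291667

Trapezoidal rule: (h/2)[f(x₀) + 2f(x₁) + 2f(x₂) + ... + f(xₙ)]

x_0 = 0.2500, f(x_0) = 0.941176, coefficient = 1
x_1 = 0.5417, f(x_1) = 0.773154, coefficient = 2
x_2 = 0.8333, f(x_2) = 0.590164, coefficient = 2
x_3 = 1.1250, f(x_3) = 0.441379, coefficient = 2
x_4 = 1.4167, f(x_4) = 0.332564, coefficient = 2
x_5 = 1.7083, f(x_5) = 0.255206, coefficient = 2
x_6 = 2.0000, f(x_6) = 0.200000, coefficient = 1

I ≈ (0.291667/2) × 5.926111 = 0.864224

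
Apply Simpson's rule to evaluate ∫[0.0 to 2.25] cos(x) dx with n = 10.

f(x) = cos(x)
a = 0.0, b = 2.25, n = 10
h = (b - a)/n = 0.225000

Simpson's rule: (h/3)[f(x₀) + 4f(x₁) + 2f(x₂) + ... + f(xₙ)]

x_0 = 0.0000, f(x_0) = 1.000000, coefficient = 1
x_1 = 0.2250, f(x_1) = 0.974794, coefficient = 4
x_2 = 0.4500, f(x_2) = 0.900447, coefficient = 2
x_3 = 0.6750, f(x_3) = 0.780707, coefficient = 4
x_4 = 0.9000, f(x_4) = 0.621610, coefficient = 2
x_5 = 1.1250, f(x_5) = 0.431177, coefficient = 4
x_6 = 1.3500, f(x_6) = 0.219007, coefficient = 2
x_7 = 1.5750, f(x_7) = -0.004204, coefficient = 4
x_8 = 1.8000, f(x_8) = -0.227202, coefficient = 2
x_9 = 2.0250, f(x_9) = -0.438747, coefficient = 4
x_10 = 2.2500, f(x_10) = -0.628174, coefficient = 1

I ≈ (0.225000/3) × 10.374458 = 0.778084
Exact value: 0.778073
Error: 0.000011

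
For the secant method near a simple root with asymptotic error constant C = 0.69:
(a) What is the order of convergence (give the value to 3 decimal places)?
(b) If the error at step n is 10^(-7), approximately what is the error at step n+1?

(a) Secant method has superlinear convergence with order φ = (1+√5)/2 ≈ 1.618.
    This means |e_{n+1}| ≈ C|e_n|^1.618.

(b) With |e_n| = 10^(-7) and C = 0.69:
    |e_{n+1}| ≈ 0.69 × (10^(-7))^1.618 = 0.69 × 10^(-11.33)

(a) ≈ 1.618 (golden ratio); (b) |e_{n+1}| ≈ 3.255e-12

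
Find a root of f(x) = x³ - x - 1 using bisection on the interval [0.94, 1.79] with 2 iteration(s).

f(x) = x³ - x - 1
Initial interval: [0.94, 1.79]

Iteration 1:
  c_1 = (0.940000 + 1.790000)/2 = 1.365000
  f(c_1) = f(1.365000) = 0.178302
  f(a) × f(c) < 0, new interval: [0.940000, 1.365000]
Iteration 2:
  c_2 = (0.940000 + 1.365000)/2 = 1.152500
  f(c_2) = f(1.152500) = -0.621685
  f(a) × f(c) ≥ 0, new interval: [1.152500, 1.365000]

After 2 iteration(s), the approximation is c_2 = 1.152500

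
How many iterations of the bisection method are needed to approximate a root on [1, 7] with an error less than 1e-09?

We need (b-a)/2^n ≤ 1e-09
(7 - 1)/2^n ≤ 1e-09
6/2^n ≤ 1e-09
2^n ≥ 6000000000
n ≥ log₂(6000000000) = 32.48
n ≥ 33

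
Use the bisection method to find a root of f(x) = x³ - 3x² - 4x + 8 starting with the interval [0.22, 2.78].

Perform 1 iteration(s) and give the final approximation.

f(x) = x³ - 3x² - 4x + 8
Initial interval: [0.22, 2.78]

Iteration 1:
  c_1 = (0.220000 + 2.780000)/2 = 1.500000
  f(c_1) = f(1.500000) = -1.375000
  f(a) × f(c) < 0, new interval: [0.220000, 1.500000]

After 1 iteration(s), the approximation is c_1 = 1.500000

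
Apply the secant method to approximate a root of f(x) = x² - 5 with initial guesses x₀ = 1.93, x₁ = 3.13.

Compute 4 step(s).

f(x) = x² - 5
x₀ = 1.93, x₁ = 3.13

Secant formula: x_{n+1} = x_n - f(x_n)(x_n - x_{n-1})/(f(x_n) - f(x_{n-1}))

Iteration 1:
  f(1.930000) = -1.275100
  f(3.130000) = 4.796900
  x_2 = 3.130000 - 4.796900×(3.130000 - 1.930000)/(4.796900 - (-1.275100))
       = 2.181996
Iteration 2:
  f(3.130000) = 4.796900
  f(2.181996) = -0.238893
  x_3 = 2.181996 - (-0.238893)×(2.181996 - 3.130000)/(-0.238893 - 4.796900)
       = 2.226968
Iteration 3:
  f(2.181996) = -0.238893
  f(2.226968) = -0.040612
  x_4 = 2.226968 - (-0.040612)×(2.226968 - 2.181996)/(-0.040612 - (-0.238893))
       = 2.236180
Iteration 4:
  f(2.226968) = -0.040612
  f(2.236180) = 0.000499
  x_5 = 2.236180 - 0.000499×(2.236180 - 2.226968)/(0.000499 - (-0.040612))
       = 2.236068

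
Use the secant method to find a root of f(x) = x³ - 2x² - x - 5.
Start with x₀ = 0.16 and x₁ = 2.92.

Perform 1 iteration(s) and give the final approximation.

f(x) = x³ - 2x² - x - 5
x₀ = 0.16, x₁ = 2.92

Secant formula: x_{n+1} = x_n - f(x_n)(x_n - x_{n-1})/(f(x_n) - f(x_{n-1}))

Iteration 1:
  f(0.160000) = -5.207104
  f(2.920000) = -0.075712
  x_2 = 2.920000 - (-0.075712)×(2.920000 - 0.160000)/(-0.075712 - (-5.207104))
       = 2.960723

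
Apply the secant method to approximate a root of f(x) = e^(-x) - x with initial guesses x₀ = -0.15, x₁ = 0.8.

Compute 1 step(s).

f(x) = e^(-x) - x
x₀ = -0.15, x₁ = 0.8

Secant formula: x_{n+1} = x_n - f(x_n)(x_n - x_{n-1})/(f(x_n) - f(x_{n-1}))

Iteration 1:
  f(-0.150000) = 1.311834
  f(0.800000) = -0.350671
  x_2 = 0.800000 - (-0.350671)×(0.800000 - (-0.150000))/(-0.350671 - 1.311834)
       = 0.599617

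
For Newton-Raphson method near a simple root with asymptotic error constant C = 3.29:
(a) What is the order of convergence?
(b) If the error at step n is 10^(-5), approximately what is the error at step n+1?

(a) Newton-Raphson has quadratic (order 2) convergence near simple roots.
    This means |e_{n+1}| ≈ C|e_n|².

(b) With |e_n| = 10^(-5) and C = 3.29:
    |e_{n+1}| ≈ 3.29 × (10^(-5))² = 3.29 × 10^(-10)

(a) 2 (quadratic); (b) |e_{n+1}| ≈ 3.290e-10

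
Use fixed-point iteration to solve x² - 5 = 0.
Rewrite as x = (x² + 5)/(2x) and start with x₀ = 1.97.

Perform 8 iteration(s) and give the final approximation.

Equation: x² - 5 = 0
Fixed-point form: x = (x² + 5)/(2x)
x₀ = 1.97

x_1 = g(1.970000) = 2.254036
x_2 = g(2.254036) = 2.236140
x_3 = g(2.236140) = 2.236068
x_4 = g(2.236068) = 2.236068
x_5 = g(2.236068) = 2.236068
x_6 = g(2.236068) = 2.236068
x_7 = g(2.236068) = 2.236068
x_8 = g(2.236068) = 2.236068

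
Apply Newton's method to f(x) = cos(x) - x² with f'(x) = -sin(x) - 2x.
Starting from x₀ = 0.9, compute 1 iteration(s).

f(x) = cos(x) - x²
f'(x) = -sin(x) - 2x
x₀ = 0.9

Newton-Raphson formula: x_{n+1} = x_n - f(x_n)/f'(x_n)

Iteration 1:
  f(0.900000) = -0.188390
  f'(0.900000) = -2.583327
  x_1 = 0.900000 - (-0.188390)/(-2.583327) = 0.827075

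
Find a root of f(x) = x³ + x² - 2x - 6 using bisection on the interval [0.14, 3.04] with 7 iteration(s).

f(x) = x³ + x² - 2x - 6
Initial interval: [0.14, 3.04]

Iteration 1:
  c_1 = (0.140000 + 3.040000)/2 = 1.590000
  f(c_1) = f(1.590000) = -2.632221
  f(a) × f(c) ≥ 0, new interval: [1.590000, 3.040000]
Iteration 2:
  c_2 = (1.590000 + 3.040000)/2 = 2.315000
  f(c_2) = f(2.315000) = 7.135831
  f(a) × f(c) < 0, new interval: [1.590000, 2.315000]
Iteration 3:
  c_3 = (1.590000 + 2.315000)/2 = 1.952500
  f(c_3) = f(1.952500) = 1.350687
  f(a) × f(c) < 0, new interval: [1.590000, 1.952500]
Iteration 4:
  c_4 = (1.590000 + 1.952500)/2 = 1.771250
  f(c_4) = f(1.771250) = -0.848184
  f(a) × f(c) ≥ 0, new interval: [1.771250, 1.952500]
Iteration 5:
  c_5 = (1.771250 + 1.952500)/2 = 1.861875
  f(c_5) = f(1.861875) = 0.197164
  f(a) × f(c) < 0, new interval: [1.771250, 1.861875]
Iteration 6:
  c_6 = (1.771250 + 1.861875)/2 = 1.816563
  f(c_6) = f(1.816563) = -0.338752
  f(a) × f(c) ≥ 0, new interval: [1.816563, 1.861875]
Iteration 7:
  c_7 = (1.816563 + 1.861875)/2 = 1.839219
  f(c_7) = f(1.839219) = -0.074140
  f(a) × f(c) ≥ 0, new interval: [1.839219, 1.861875]

After 7 iteration(s), the approximation is c_7 = 1.839219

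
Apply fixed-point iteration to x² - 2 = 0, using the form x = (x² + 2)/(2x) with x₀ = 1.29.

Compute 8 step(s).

Equation: x² - 2 = 0
Fixed-point form: x = (x² + 2)/(2x)
x₀ = 1.29

x_1 = g(1.290000) = 1.420194
x_2 = g(1.420194) = 1.414226
x_3 = g(1.414226) = 1.414214
x_4 = g(1.414214) = 1.414214
x_5 = g(1.414214) = 1.414214
x_6 = g(1.414214) = 1.414214
x_7 = g(1.414214) = 1.414214
x_8 = g(1.414214) = 1.414214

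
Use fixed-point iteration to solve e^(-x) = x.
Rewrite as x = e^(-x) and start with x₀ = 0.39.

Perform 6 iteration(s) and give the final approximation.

Equation: e^(-x) = x
Fixed-point form: x = e^(-x)
x₀ = 0.39

x_1 = g(0.390000) = 0.677057
x_2 = g(0.677057) = 0.508110
x_3 = g(0.508110) = 0.601631
x_4 = g(0.601631) = 0.547917
x_5 = g(0.547917) = 0.578153
x_6 = g(0.578153) = 0.560934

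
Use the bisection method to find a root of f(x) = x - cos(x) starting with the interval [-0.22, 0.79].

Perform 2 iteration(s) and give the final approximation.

f(x) = x - cos(x)
Initial interval: [-0.22, 0.79]

Iteration 1:
  c_1 = (-0.220000 + 0.790000)/2 = 0.285000
  f(c_1) = f(0.285000) = -0.674662
  f(a) × f(c) ≥ 0, new interval: [0.285000, 0.790000]
Iteration 2:
  c_2 = (0.285000 + 0.790000)/2 = 0.537500
  f(c_2) = f(0.537500) = -0.321491
  f(a) × f(c) ≥ 0, new interval: [0.537500, 0.790000]

After 2 iteration(s), the approximation is c_2 = 0.537500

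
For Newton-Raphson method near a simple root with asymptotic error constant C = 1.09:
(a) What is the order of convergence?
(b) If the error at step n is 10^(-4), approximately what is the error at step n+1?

(a) Newton-Raphson has quadratic (order 2) convergence near simple roots.
    This means |e_{n+1}| ≈ C|e_n|².

(b) With |e_n| = 10^(-4) and C = 1.09:
    |e_{n+1}| ≈ 1.09 × (10^(-4))² = 1.09 × 10^(-8)

(a) 2 (quadratic); (b) |e_{n+1}| ≈ 1.090e-08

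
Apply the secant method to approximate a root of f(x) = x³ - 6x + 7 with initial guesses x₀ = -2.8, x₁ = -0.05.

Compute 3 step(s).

f(x) = x³ - 6x + 7
x₀ = -2.8, x₁ = -0.05

Secant formula: x_{n+1} = x_n - f(x_n)(x_n - x_{n-1})/(f(x_n) - f(x_{n-1}))

Iteration 1:
  f(-2.800000) = 1.848000
  f(-0.050000) = 7.299875
  x_2 = -0.050000 - 7.299875×(-0.050000 - (-2.800000))/(7.299875 - 1.848000)
       = -3.732156
Iteration 2:
  f(-0.050000) = 7.299875
  f(-3.732156) = -22.592235
  x_3 = -3.732156 - (-22.592235)×(-3.732156 - (-0.050000))/(-22.592235 - 7.299875)
       = -0.949210
Iteration 3:
  f(-3.732156) = -22.592235
  f(-0.949210) = 11.840022
  x_4 = -0.949210 - 11.840022×(-0.949210 - (-3.732156))/(11.840022 - (-22.592235))
       = -1.906166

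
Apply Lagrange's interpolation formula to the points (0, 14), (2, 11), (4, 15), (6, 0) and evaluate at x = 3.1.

Lagrange interpolation formula:
P(x) = Σ yᵢ × Lᵢ(x)
where Lᵢ(x) = Π_{j≠i} (x - xⱼ)/(xᵢ - xⱼ)

L_0(3.1) = (3.1 - 2)/(0 - 2) × (3.1 - 4)/(0 - 4) × (3.1 - 6)/(0 - 6) = -0.059812
L_1(3.1) = (3.1 - 0)/(2 - 0) × (3.1 - 4)/(2 - 4) × (3.1 - 6)/(2 - 6) = 0.505687
L_2(3.1) = (3.1 - 0)/(4 - 0) × (3.1 - 2)/(4 - 2) × (3.1 - 6)/(4 - 6) = 0.618063
L_3(3.1) = (3.1 - 0)/(6 - 0) × (3.1 - 2)/(6 - 2) × (3.1 - 4)/(6 - 4) = -0.063938

P(3.1) = 14×L_0(3.1) + 11×L_1(3.1) + 15×L_2(3.1) + 0×L_3(3.1)
P(3.1) = 13.996125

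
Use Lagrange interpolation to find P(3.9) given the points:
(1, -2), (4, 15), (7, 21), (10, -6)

Lagrange interpolation formula:
P(x) = Σ yᵢ × Lᵢ(x)
where Lᵢ(x) = Π_{j≠i} (x - xⱼ)/(xᵢ - xⱼ)

L_0(3.9) = (3.9 - 4)/(1 - 4) × (3.9 - 7)/(1 - 7) × (3.9 - 10)/(1 - 10) = 0.011673
L_1(3.9) = (3.9 - 1)/(4 - 1) × (3.9 - 7)/(4 - 7) × (3.9 - 10)/(4 - 10) = 1.015537
L_2(3.9) = (3.9 - 1)/(7 - 1) × (3.9 - 4)/(7 - 4) × (3.9 - 10)/(7 - 10) = -0.032759
L_3(3.9) = (3.9 - 1)/(10 - 1) × (3.9 - 4)/(10 - 4) × (3.9 - 7)/(10 - 7) = 0.005549

P(3.9) = (-2)×L_0(3.9) + 15×L_1(3.9) + 21×L_2(3.9) + (-6)×L_3(3.9)
P(3.9) = 14.488469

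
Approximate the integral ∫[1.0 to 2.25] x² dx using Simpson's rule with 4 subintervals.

f(x) = x²
a = 1.0, b = 2.25, n = 4
h = (b - a)/n = 0.312500

Simpson's rule: (h/3)[f(x₀) + 4f(x₁) + 2f(x₂) + ... + f(xₙ)]

x_0 = 1.0000, f(x_0) = 1.000000, coefficient = 1
x_1 = 1.3125, f(x_1) = 1.722656, coefficient = 4
x_2 = 1.6250, f(x_2) = 2.640625, coefficient = 2
x_3 = 1.9375, f(x_3) = 3.753906, coefficient = 4
x_4 = 2.2500, f(x_4) = 5.062500, coefficient = 1

I ≈ (0.312500/3) × 33.250000 = 3.463542
Exact value: 3.463542
Error: 0.000000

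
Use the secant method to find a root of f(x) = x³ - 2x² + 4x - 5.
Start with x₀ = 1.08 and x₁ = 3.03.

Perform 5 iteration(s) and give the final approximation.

f(x) = x³ - 2x² + 4x - 5
x₀ = 1.08, x₁ = 3.03

Secant formula: x_{n+1} = x_n - f(x_n)(x_n - x_{n-1})/(f(x_n) - f(x_{n-1}))

Iteration 1:
  f(1.080000) = -1.753088
  f(3.030000) = 16.576327
  x_2 = 3.030000 - 16.576327×(3.030000 - 1.080000)/(16.576327 - (-1.753088))
       = 1.266505
Iteration 2:
  f(3.030000) = 16.576327
  f(1.266505) = -1.110533
  x_3 = 1.266505 - (-1.110533)×(1.266505 - 3.030000)/(-1.110533 - 16.576327)
       = 1.377232
Iteration 3:
  f(1.266505) = -1.110533
  f(1.377232) = -0.672318
  x_4 = 1.377232 - (-0.672318)×(1.377232 - 1.266505)/(-0.672318 - (-1.110533))
       = 1.547112
Iteration 4:
  f(1.377232) = -0.672318
  f(1.547112) = 0.104437
  x_5 = 1.547112 - 0.104437×(1.547112 - 1.377232)/(0.104437 - (-0.672318))
       = 1.524271
Iteration 5:
  f(1.547112) = 0.104437
  f(1.524271) = -0.008224
  x_6 = 1.524271 - (-0.008224)×(1.524271 - 1.547112)/(-0.008224 - 0.104437)
       = 1.525939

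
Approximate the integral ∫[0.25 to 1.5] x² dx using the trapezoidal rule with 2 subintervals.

f(x) = x²
a = 0.25, b = 1.5, n = 2
h = (b - a)/n = 0.625000

Trapezoidal rule: (h/2)[f(x₀) + 2f(x₁) + 2f(x₂) + ... + f(xₙ)]

x_0 = 0.2500, f(x_0) = 0.062500, coefficient = 1
x_1 = 0.8750, f(x_1) = 0.765625, coefficient = 2
x_2 = 1.5000, f(x_2) = 2.250000, coefficient = 1

I ≈ (0.625000/2) × 3.843750 = 1.201172
Exact value: 1.119792
Error: 0.081380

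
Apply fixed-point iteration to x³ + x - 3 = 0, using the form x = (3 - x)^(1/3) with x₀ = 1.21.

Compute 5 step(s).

Equation: x³ + x - 3 = 0
Fixed-point form: x = (3 - x)^(1/3)
x₀ = 1.21

x_1 = g(1.210000) = 1.214184
x_2 = g(1.214184) = 1.213237
x_3 = g(1.213237) = 1.213451
x_4 = g(1.213451) = 1.213403
x_5 = g(1.213403) = 1.213414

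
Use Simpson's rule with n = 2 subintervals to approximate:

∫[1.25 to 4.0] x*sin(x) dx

f(x) = x*sin(x)
a = 1.25, b = 4.0, n = 2
h = (b - a)/n = 1.375000

Simpson's rule: (h/3)[f(x₀) + 4f(x₁) + 2f(x₂) + ... + f(xₙ)]

x_0 = 1.2500, f(x_0) = 1.186231, coefficient = 1
x_1 = 2.6250, f(x_1) = 1.296541, coefficient = 4
x_2 = 4.0000, f(x_2) = -3.027210, coefficient = 1

I ≈ (1.375000/3) × 3.345184 = 1.533209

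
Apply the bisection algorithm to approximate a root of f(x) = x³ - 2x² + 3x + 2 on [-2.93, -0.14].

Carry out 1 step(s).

f(x) = x³ - 2x² + 3x + 2
Initial interval: [-2.93, -0.14]

Iteration 1:
  c_1 = (-2.930000 + (-0.140000))/2 = -1.535000
  f(c_1) = f(-1.535000) = -10.934255
  f(a) × f(c) ≥ 0, new interval: [-1.535000, -0.140000]

After 1 iteration(s), the approximation is c_1 = -1.535000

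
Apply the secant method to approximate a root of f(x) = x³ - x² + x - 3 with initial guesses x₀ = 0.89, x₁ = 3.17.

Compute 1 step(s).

f(x) = x³ - x² + x - 3
x₀ = 0.89, x₁ = 3.17

Secant formula: x_{n+1} = x_n - f(x_n)(x_n - x_{n-1})/(f(x_n) - f(x_{n-1}))

Iteration 1:
  f(0.890000) = -2.197131
  f(3.170000) = 21.976113
  x_2 = 3.170000 - 21.976113×(3.170000 - 0.890000)/(21.976113 - (-2.197131))
       = 1.097232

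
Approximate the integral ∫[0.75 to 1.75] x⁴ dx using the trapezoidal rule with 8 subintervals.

f(x) = x⁴
a = 0.75, b = 1.75, n = 8
h = (b - a)/n = 0.125000

Trapezoidal rule: (h/2)[f(x₀) + 2f(x₁) + 2f(x₂) + ... + f(xₙ)]

x_0 = 0.7500, f(x_0) = 0.316406, coefficient = 1
x_1 = 0.8750, f(x_1) = 0.586182, coefficient = 2
x_2 = 1.0000, f(x_2) = 1.000000, coefficient = 2
x_3 = 1.1250, f(x_3) = 1.601807, coefficient = 2
x_4 = 1.2500, f(x_4) = 2.441406, coefficient = 2
x_5 = 1.3750, f(x_5) = 3.574463, coefficient = 2
x_6 = 1.5000, f(x_6) = 5.062500, coefficient = 2
x_7 = 1.6250, f(x_7) = 6.972900, coefficient = 2
x_8 = 1.7500, f(x_8) = 9.378906, coefficient = 1

I ≈ (0.125000/2) × 52.173828 = 3.260864
Exact value: 3.235156
Error: 0.025708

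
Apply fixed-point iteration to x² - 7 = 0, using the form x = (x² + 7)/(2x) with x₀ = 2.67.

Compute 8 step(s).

Equation: x² - 7 = 0
Fixed-point form: x = (x² + 7)/(2x)
x₀ = 2.67

x_1 = g(2.670000) = 2.645861
x_2 = g(2.645861) = 2.645751
x_3 = g(2.645751) = 2.645751
x_4 = g(2.645751) = 2.645751
x_5 = g(2.645751) = 2.645751
x_6 = g(2.645751) = 2.645751
x_7 = g(2.645751) = 2.645751
x_8 = g(2.645751) = 2.645751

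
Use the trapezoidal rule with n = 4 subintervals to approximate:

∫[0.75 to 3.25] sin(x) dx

f(x) = sin(x)
a = 0.75, b = 3.25, n = 4
h = (b - a)/n = 0.625000

Trapezoidal rule: (h/2)[f(x₀) + 2f(x₁) + 2f(x₂) + ... + f(xₙ)]

x_0 = 0.7500, f(x_0) = 0.681639, coefficient = 1
x_1 = 1.3750, f(x_1) = 0.980893, coefficient = 2
x_2 = 2.0000, f(x_2) = 0.909297, coefficient = 2
x_3 = 2.6250, f(x_3) = 0.493920, coefficient = 2
x_4 = 3.2500, f(x_4) = -0.108195, coefficient = 1

I ≈ (0.625000/2) × 5.341665 = 1.669270
Exact value: 1.725819
Error: 0.056548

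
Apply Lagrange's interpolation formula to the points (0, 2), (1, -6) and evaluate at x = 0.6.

Lagrange interpolation formula:
P(x) = Σ yᵢ × Lᵢ(x)
where Lᵢ(x) = Π_{j≠i} (x - xⱼ)/(xᵢ - xⱼ)

L_0(0.6) = (0.6 - 1)/(0 - 1) = 0.400000
L_1(0.6) = (0.6 - 0)/(1 - 0) = 0.600000

P(0.6) = 2×L_0(0.6) + (-6)×L_1(0.6)
P(0.6) = -2.800000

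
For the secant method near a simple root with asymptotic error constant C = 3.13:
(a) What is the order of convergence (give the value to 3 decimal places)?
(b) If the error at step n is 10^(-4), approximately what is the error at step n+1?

(a) Secant method has superlinear convergence with order φ = (1+√5)/2 ≈ 1.618.
    This means |e_{n+1}| ≈ C|e_n|^1.618.

(b) With |e_n| = 10^(-4) and C = 3.13:
    |e_{n+1}| ≈ 3.13 × (10^(-4))^1.618 = 3.13 × 10^(-6.47)

(a) ≈ 1.618 (golden ratio); (b) |e_{n+1}| ≈ 1.055e-06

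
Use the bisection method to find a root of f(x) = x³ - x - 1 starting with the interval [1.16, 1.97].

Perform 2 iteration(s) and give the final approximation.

f(x) = x³ - x - 1
Initial interval: [1.16, 1.97]

Iteration 1:
  c_1 = (1.160000 + 1.970000)/2 = 1.565000
  f(c_1) = f(1.565000) = 1.268037
  f(a) × f(c) < 0, new interval: [1.160000, 1.565000]
Iteration 2:
  c_2 = (1.160000 + 1.565000)/2 = 1.362500
  f(c_2) = f(1.362500) = 0.166854
  f(a) × f(c) < 0, new interval: [1.160000, 1.362500]

After 2 iteration(s), the approximation is c_2 = 1.362500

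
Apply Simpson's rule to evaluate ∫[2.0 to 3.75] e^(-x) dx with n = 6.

f(x) = e^(-x)
a = 2.0, b = 3.75, n = 6
h = (b - a)/n = 0.291667

Simpson's rule: (h/3)[f(x₀) + 4f(x₁) + 2f(x₂) + ... + f(xₙ)]

x_0 = 2.0000, f(x_0) = 0.135335, coefficient = 1
x_1 = 2.2917, f(x_1) = 0.101098, coefficient = 4
x_2 = 2.5833, f(x_2) = 0.075522, coefficient = 2
x_3 = 2.8750, f(x_3) = 0.056416, coefficient = 4
x_4 = 3.1667, f(x_4) = 0.042144, coefficient = 2
x_5 = 3.4583, f(x_5) = 0.031482, coefficient = 4
x_6 = 3.7500, f(x_6) = 0.023518, coefficient = 1

I ≈ (0.291667/3) × 1.150169 = 0.111822
Exact value: 0.111818
Error: 0.000004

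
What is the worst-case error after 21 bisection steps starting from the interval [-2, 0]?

Bisection error bound: |error| ≤ (b-a)/2^n
|error| ≤ (0 - (-2))/2^21 = 2/2^21
|error| ≤ 0.0000009537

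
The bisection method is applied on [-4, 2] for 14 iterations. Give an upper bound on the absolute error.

Bisection error bound: |error| ≤ (b-a)/2^n
|error| ≤ (2 - (-4))/2^14 = 6/2^14
|error| ≤ 0.0003662109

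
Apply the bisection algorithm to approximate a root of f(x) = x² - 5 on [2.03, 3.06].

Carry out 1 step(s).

f(x) = x² - 5
Initial interval: [2.03, 3.06]

Iteration 1:
  c_1 = (2.030000 + 3.060000)/2 = 2.545000
  f(c_1) = f(2.545000) = 1.477025
  f(a) × f(c) < 0, new interval: [2.030000, 2.545000]

After 1 iteration(s), the approximation is c_1 = 2.545000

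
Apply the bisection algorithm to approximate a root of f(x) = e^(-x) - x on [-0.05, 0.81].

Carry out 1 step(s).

f(x) = e^(-x) - x
Initial interval: [-0.05, 0.81]

Iteration 1:
  c_1 = (-0.050000 + 0.810000)/2 = 0.380000
  f(c_1) = f(0.380000) = 0.303861
  f(a) × f(c) ≥ 0, new interval: [0.380000, 0.810000]

After 1 iteration(s), the approximation is c_1 = 0.380000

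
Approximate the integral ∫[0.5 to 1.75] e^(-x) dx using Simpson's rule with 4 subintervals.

f(x) = e^(-x)
a = 0.5, b = 1.75, n = 4
h = (b - a)/n = 0.312500

Simpson's rule: (h/3)[f(x₀) + 4f(x₁) + 2f(x₂) + ... + f(xₙ)]

x_0 = 0.5000, f(x_0) = 0.606531, coefficient = 1
x_1 = 0.8125, f(x_1) = 0.443747, coefficient = 4
x_2 = 1.1250, f(x_2) = 0.324652, coefficient = 2
x_3 = 1.4375, f(x_3) = 0.237521, coefficient = 4
x_4 = 1.7500, f(x_4) = 0.173774, coefficient = 1

I ≈ (0.312500/3) × 4.154682 = 0.432779
Exact value: 0.432757
Error: 0.000023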